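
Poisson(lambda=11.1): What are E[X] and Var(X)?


E[X] = Var(X) = lambda = 11.1

11.1, 11.1


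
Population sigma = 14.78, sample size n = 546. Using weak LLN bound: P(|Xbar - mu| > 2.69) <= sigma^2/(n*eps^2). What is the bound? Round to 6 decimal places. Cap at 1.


bound = min(1, sigma^2/(n*eps^2))
sigma^2 = 14.78^2 = 218.4484
n*eps^2 = 546 * 2.69^2 = 546 * 7.2361 = 3950.9106
sigma^2/(n*eps^2) = 218.4484 / 3950.9106 ≈ 0.05529065

0.055291


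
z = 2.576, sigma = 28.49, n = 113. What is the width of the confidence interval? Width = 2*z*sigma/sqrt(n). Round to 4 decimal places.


width = 2*z*sigma/sqrt(n)
2*z*sigma = 2 * 2.576 * 28.49 = 146.78048
sqrt(113) ≈ 10.630146
width = 146.78048 / 10.630146 ≈ 13.807946

13.8079


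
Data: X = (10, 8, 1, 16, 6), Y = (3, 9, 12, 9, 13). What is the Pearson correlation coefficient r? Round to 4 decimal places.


r = sum((xi-xbar)(yi-ybar)) / sqrt(sum((xi-xbar)^2) * sum((yi-ybar)^2))
n = 5, xbar = 41/5 = 8.2, ybar = 46/5 = 9.2
Sxy = sum((xi-xbar)(yi-ybar)) = -41.2
Sxx = sum((xi-xbar)^2) = 120.8
Syy = sum((yi-ybar)^2) = 60.8
sqrt(Sxx*Syy) ≈ 85.700875
r = Sxy / sqrt(Sxx*Syy) = -41.2 / 85.700875 ≈ -0.480742

-0.4807


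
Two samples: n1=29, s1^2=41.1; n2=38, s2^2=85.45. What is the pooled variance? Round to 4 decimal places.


sp^2 = ((n1-1)*s1^2 + (n2-1)*s2^2)/(n1+n2-2)
(n1-1)*s1^2 = 28 * 41.1 = 1150.8
(n2-1)*s2^2 = 37 * 85.45 = 3161.65
numerator = 1150.8 + 3161.65 = 4312.45
n1+n2-2 = 65
sp^2 = 4312.45 / 65 = 86249/1300 ≈ 66.345385

66.3454


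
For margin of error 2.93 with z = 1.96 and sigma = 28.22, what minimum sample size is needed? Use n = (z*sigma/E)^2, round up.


z*sigma/E = 1.96 * 28.22 / 2.93 = 138278/7325 ≈ 18.877543
(z*sigma/E)^2 ≈ 356.361617
round up: n = 357

357


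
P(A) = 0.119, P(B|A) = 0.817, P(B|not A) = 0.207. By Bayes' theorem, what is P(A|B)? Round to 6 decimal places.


P(A|B) = P(B|A)*P(A) / P(B), P(B) = P(B|A)*P(A) + P(B|not A)*P(not A)
P(B|A)*P(A) = 0.817 * 0.119 = 0.097223
P(B|not A)*P(not A) = 0.207 * 0.881 = 0.182367
P(B) = 0.097223 + 0.182367 = 0.27959
P(A|B) = 0.097223 / 0.27959 ≈ 0.34773418

0.347734


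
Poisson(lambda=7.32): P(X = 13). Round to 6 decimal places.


P = e^(-lam) * lam^k / k!
e^(-7.32) ≈ 0.0006621622
lam^k = 7.32^13 ≈ 173238356022.397952
k! = 13! = 6227020800
P = 0.0006621622 * 173238356022.397952 / 6227020800 ≈ 0.018422

0.018422


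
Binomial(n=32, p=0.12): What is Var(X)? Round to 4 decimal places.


Var = n*p*(1-p) = 32 * 0.12 * 0.88 = 3.3792

3.3792


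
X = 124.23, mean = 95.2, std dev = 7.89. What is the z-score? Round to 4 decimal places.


z = (X - mu) / sigma
X - mu = 124.23 - 95.2 = 29.03
z = 29.03 / 7.89 = 2903/789 ≈ 3.679341

3.6793


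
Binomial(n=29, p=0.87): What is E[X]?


E[X] = n*p = 29 * 0.87 = 25.23

25.23


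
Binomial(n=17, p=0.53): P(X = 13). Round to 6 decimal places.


P = C(n,k) * p^k * (1-p)^(n-k)
C(17,13) = 2380
p^k = 0.53^13 ≈ 0.0002603672
(1-p)^(n-k) = 0.47^4 = 0.04879681
P = 2380 * 0.0002603672 * 0.04879681 ≈ 0.030238

0.030238


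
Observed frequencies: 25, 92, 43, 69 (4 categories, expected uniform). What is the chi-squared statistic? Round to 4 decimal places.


chi2 = sum((O-E)^2/E), E = total/4
total = 229, E = 229/4 = 57.25
(25 - 57.25)^2 / 57.25 = 1040.0625 / 57.25 = 16641/916 ≈ 18.167031
(92 - 57.25)^2 / 57.25 = 1207.5625 / 57.25 = 19321/916 ≈ 21.092795
(43 - 57.25)^2 / 57.25 = 203.0625 / 57.25 = 3249/916 ≈ 3.546943
(69 - 57.25)^2 / 57.25 = 138.0625 / 57.25 = 2209/916 ≈ 2.411572
chi2 = 10355/229 ≈ 45.218341

45.2183


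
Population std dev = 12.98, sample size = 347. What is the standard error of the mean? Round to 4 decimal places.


SE = sigma / sqrt(n)
sqrt(347) ≈ 18.627936
SE = 12.98 / 18.627936 ≈ 0.696803

0.6968


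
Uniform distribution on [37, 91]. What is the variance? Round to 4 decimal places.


Var = (b-a)^2 / 12
(b-a)^2 = (91 - 37)^2 = 2916
Var = 2916/12 = 243

243.0000


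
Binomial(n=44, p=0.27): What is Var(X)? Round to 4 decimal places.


Var = n*p*(1-p) = 44 * 0.27 * 0.73 = 8.6724

8.6724


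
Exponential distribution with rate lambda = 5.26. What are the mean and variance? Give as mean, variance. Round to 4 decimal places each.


mean = 1/lam, var = 1/lam^2
mean = 1 / 5.26 = 50/263 ≈ 0.190114
lam^2 = 5.26^2 = 27.6676
var = 1 / 27.6676 ≈ 0.036143

0.1901, 0.0361


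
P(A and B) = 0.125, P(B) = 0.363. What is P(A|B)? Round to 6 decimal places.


P(A|B) = P(A and B) / P(B) = 0.125 / 0.363 = 125/363 ≈ 0.34435262

0.344353


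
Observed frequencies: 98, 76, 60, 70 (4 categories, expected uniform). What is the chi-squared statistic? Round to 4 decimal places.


chi2 = sum((O-E)^2/E), E = total/4
total = 304, E = 304/4 = 76
(98 - 76)^2 / 76 = 484 / 76 = 121/19 ≈ 6.368421
(76 - 76)^2 / 76 = 0 / 76 = 0
(60 - 76)^2 / 76 = 256 / 76 = 64/19 ≈ 3.368421
(70 - 76)^2 / 76 = 36 / 76 = 9/19 ≈ 0.473684
chi2 = 194/19 ≈ 10.210526

10.2105


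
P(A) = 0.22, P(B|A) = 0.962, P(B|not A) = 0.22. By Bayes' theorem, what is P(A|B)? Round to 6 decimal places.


P(A|B) = P(B|A)*P(A) / P(B), P(B) = P(B|A)*P(A) + P(B|not A)*P(not A)
P(B|A)*P(A) = 0.962 * 0.22 = 0.21164
P(B|not A)*P(not A) = 0.22 * 0.78 = 0.1716
P(B) = 0.21164 + 0.1716 = 0.38324
P(A|B) = 0.21164 / 0.38324 = 37/67 ≈ 0.55223881

0.552239


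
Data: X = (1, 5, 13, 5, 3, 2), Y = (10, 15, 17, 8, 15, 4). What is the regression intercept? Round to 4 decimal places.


a = ybar - b*xbar, where b = sum((xi-xbar)(yi-ybar)) / sum((xi-xbar)^2)
n = 6, xbar = 29/6 ≈ 4.833333, ybar = 69/6 = 11.5
Sxy = sum((xi-xbar)(yi-ybar)) = 65.5
Sxx = sum((xi-xbar)^2) = 557/6 ≈ 92.833333
b = Sxy / Sxx = 393/557 ≈ 0.705566
a = 11.5 - 0.705566 * 4.833333 = 4506/557 ≈ 8.089767

8.0898


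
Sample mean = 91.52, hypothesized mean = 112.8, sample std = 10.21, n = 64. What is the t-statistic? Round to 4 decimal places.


t = (xbar - mu0) / (s/sqrt(n))
xbar - mu0 = 91.52 - 112.8 = -21.28
sqrt(64) = 8
s/sqrt(n) = 10.21 / 8 = 1.27625
t = -21.28 / 1.27625 = -17024/1021 ≈ -16.673849

-16.6738


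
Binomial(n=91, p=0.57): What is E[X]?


E[X] = n*p = 91 * 0.57 = 51.87

51.87


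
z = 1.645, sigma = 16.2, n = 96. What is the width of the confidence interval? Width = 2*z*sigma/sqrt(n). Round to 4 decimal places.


width = 2*z*sigma/sqrt(n)
2*z*sigma = 2 * 1.645 * 16.2 = 53.298
sqrt(96) ≈ 9.797959
width = 53.298 / 9.797959 ≈ 5.439704

5.4397


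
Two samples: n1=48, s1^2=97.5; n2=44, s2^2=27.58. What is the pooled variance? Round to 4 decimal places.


sp^2 = ((n1-1)*s1^2 + (n2-1)*s2^2)/(n1+n2-2)
(n1-1)*s1^2 = 47 * 97.5 = 4582.5
(n2-1)*s2^2 = 43 * 27.58 = 1185.94
numerator = 4582.5 + 1185.94 = 5768.44
n1+n2-2 = 90
sp^2 = 5768.44 / 90 = 144211/2250 ≈ 64.093778

64.0938


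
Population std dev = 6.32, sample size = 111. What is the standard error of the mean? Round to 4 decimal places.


SE = sigma / sqrt(n)
sqrt(111) ≈ 10.535654
SE = 6.32 / 10.535654 ≈ 0.599868

0.5999


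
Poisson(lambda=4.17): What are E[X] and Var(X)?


E[X] = Var(X) = lambda = 4.17

4.17, 4.17


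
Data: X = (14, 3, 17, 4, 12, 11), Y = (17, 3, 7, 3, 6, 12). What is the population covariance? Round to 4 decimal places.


Cov = (1/n)*sum((xi-xbar)(yi-ybar))
n = 6, xbar = 61/6 ≈ 10.166667, ybar = 48/6 = 8
sum((xi-xbar)(yi-ybar)) = 94
Cov = 94 / 6 = 47/3 ≈ 15.666667

15.6667


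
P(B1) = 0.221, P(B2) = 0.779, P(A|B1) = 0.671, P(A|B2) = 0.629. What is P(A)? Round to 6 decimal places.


P(A) = P(A|B1)*P(B1) + P(A|B2)*P(B2)
P(A|B1)*P(B1) = 0.671 * 0.221 = 0.148291
P(A|B2)*P(B2) = 0.629 * 0.779 = 0.489991
P(A) = 0.148291 + 0.489991 = 0.638282

0.638282


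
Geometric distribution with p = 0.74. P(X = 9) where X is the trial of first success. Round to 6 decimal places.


P = (1-p)^(k-1) * p
(1-p)^(k-1) = 0.26^8 ≈ 0.00002088271
P = 0.00002088271 * 0.74 ≈ 0.00001545320

0.000015


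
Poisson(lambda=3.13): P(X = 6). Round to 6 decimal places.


P = e^(-lam) * lam^k / k!
e^(-3.13) ≈ 0.04371780
lam^k = 3.13^6 ≈ 940.299111
k! = 6! = 720
P = 0.04371780 * 940.299111 / 720 ≈ 0.057094

0.057094


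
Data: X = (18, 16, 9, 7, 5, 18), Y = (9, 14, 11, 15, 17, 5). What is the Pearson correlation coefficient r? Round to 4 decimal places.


r = sum((xi-xbar)(yi-ybar)) / sqrt(sum((xi-xbar)^2) * sum((yi-ybar)^2))
n = 6, xbar = 73/6 ≈ 12.166667, ybar = 71/6 ≈ 11.833333
Sxy = sum((xi-xbar)(yi-ybar)) = -593/6 ≈ -98.833333
Sxx = sum((xi-xbar)^2) = 1025/6 ≈ 170.833333
Syy = sum((yi-ybar)^2) = 581/6 ≈ 96.833333
sqrt(Sxx*Syy) ≈ 128.617110
r = Sxy / sqrt(Sxx*Syy) = -98.833333 / 128.617110 ≈ -0.768431

-0.7684


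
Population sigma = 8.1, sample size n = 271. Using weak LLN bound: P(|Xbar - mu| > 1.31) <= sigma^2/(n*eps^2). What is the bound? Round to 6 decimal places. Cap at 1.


bound = min(1, sigma^2/(n*eps^2))
sigma^2 = 8.1^2 = 65.61
n*eps^2 = 271 * 1.31^2 = 271 * 1.7161 = 465.0631
sigma^2/(n*eps^2) = 65.61 / 465.0631 ≈ 0.14107763

0.141078


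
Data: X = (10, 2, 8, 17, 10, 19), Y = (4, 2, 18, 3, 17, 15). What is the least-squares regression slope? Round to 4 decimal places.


b = sum((xi-xbar)(yi-ybar)) / sum((xi-xbar)^2)
n = 6, xbar = 66/6 = 11, ybar = 59/6 ≈ 9.833333
Sxy = sum((xi-xbar)(yi-ybar)) = 45
Sxx = sum((xi-xbar)^2) = 192
b = Sxy / Sxx = 0.234375

0.2344


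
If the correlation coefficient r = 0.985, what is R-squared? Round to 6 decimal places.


R^2 = r^2 = (0.985)^2 = 0.970225

0.970225


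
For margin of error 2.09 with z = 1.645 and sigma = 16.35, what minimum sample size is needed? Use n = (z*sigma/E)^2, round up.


z*sigma/E = 1.645 * 16.35 / 2.09 = 107583/8360 ≈ 12.868780
(z*sigma/E)^2 ≈ 165.605496
round up: n = 166

166


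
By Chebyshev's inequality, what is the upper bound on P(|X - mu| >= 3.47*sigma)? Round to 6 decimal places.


P <= 1/k^2
k^2 = 3.47^2 = 12.0409
1/k^2 = 1 / 12.0409 ≈ 0.08305027

0.083050


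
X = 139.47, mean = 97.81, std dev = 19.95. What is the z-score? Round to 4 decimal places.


z = (X - mu) / sigma
X - mu = 139.47 - 97.81 = 41.66
z = 41.66 / 19.95 = 4166/1995 ≈ 2.088221

2.0882


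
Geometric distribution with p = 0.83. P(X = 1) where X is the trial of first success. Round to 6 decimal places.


P = (1-p)^(k-1) * p
(1-p)^(k-1) = 0.17^0 = 1
P = 1 * 0.83 = 0.83

0.830000


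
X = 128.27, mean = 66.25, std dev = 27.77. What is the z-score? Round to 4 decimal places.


z = (X - mu) / sigma
X - mu = 128.27 - 66.25 = 62.02
z = 62.02 / 27.77 = 6202/2777 ≈ 2.233345

2.2333


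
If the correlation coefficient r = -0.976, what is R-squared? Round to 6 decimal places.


R^2 = r^2 = (-0.976)^2 = 0.952576

0.952576


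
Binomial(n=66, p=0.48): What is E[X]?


E[X] = n*p = 66 * 0.48 = 31.68

31.68


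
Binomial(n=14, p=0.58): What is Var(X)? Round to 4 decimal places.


Var = n*p*(1-p) = 14 * 0.58 * 0.42 = 3.4104

3.4104


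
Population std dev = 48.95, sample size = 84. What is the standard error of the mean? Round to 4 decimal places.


SE = sigma / sqrt(n)
sqrt(84) ≈ 9.165151
SE = 48.95 / 9.165151 ≈ 5.340883

5.3409


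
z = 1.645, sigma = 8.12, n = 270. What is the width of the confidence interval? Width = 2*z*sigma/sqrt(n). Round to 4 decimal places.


width = 2*z*sigma/sqrt(n)
2*z*sigma = 2 * 1.645 * 8.12 = 26.7148
sqrt(270) ≈ 16.431677
width = 26.7148 / 16.431677 ≈ 1.625811

1.6258


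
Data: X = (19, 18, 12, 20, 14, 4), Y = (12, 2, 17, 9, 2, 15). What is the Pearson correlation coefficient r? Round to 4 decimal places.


r = sum((xi-xbar)(yi-ybar)) / sqrt(sum((xi-xbar)^2) * sum((yi-ybar)^2))
n = 6, xbar = 87/6 = 14.5, ybar = 57/6 = 9.5
Sxy = sum((xi-xbar)(yi-ybar)) = -90.5
Sxx = sum((xi-xbar)^2) = 179.5
Syy = sum((yi-ybar)^2) = 205.5
sqrt(Sxx*Syy) ≈ 192.060537
r = Sxy / sqrt(Sxx*Syy) = -90.5 / 192.060537 ≈ -0.471206

-0.4712


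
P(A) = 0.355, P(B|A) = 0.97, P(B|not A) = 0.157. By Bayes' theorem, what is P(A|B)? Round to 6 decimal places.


P(A|B) = P(B|A)*P(A) / P(B), P(B) = P(B|A)*P(A) + P(B|not A)*P(not A)
P(B|A)*P(A) = 0.97 * 0.355 = 0.34435
P(B|not A)*P(not A) = 0.157 * 0.645 = 0.101265
P(B) = 0.34435 + 0.101265 = 0.445615
P(A|B) = 0.34435 / 0.445615 ≈ 0.77275226

0.772752


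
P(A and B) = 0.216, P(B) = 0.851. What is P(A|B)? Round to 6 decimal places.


P(A|B) = P(A and B) / P(B) = 0.216 / 0.851 = 216/851 ≈ 0.25381904

0.253819


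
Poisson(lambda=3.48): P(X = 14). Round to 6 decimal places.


P = e^(-lam) * lam^k / k!
e^(-3.48) ≈ 0.03080741
lam^k = 3.48^14 ≈ 38204050.921099
k! = 14! = 87178291200
P = 0.03080741 * 38204050.921099 / 87178291200 ≈ 0.000014

0.000014


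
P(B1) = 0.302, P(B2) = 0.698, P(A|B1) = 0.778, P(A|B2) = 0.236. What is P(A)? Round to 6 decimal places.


P(A) = P(A|B1)*P(B1) + P(A|B2)*P(B2)
P(A|B1)*P(B1) = 0.778 * 0.302 = 0.234956
P(A|B2)*P(B2) = 0.236 * 0.698 = 0.164728
P(A) = 0.234956 + 0.164728 = 0.399684

0.399684


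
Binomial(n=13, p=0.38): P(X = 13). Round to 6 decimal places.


P = C(n,k) * p^k * (1-p)^(n-k)
C(13,13) = 1
p^k = 0.38^13 ≈ 0.000003444980
(1-p)^(n-k) = 0.62^0 = 1
P = 1 * 0.000003444980 * 1 ≈ 0.000003

0.000003


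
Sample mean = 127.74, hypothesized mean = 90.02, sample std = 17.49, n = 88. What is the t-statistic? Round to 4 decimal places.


t = (xbar - mu0) / (s/sqrt(n))
xbar - mu0 = 127.74 - 90.02 = 37.72
sqrt(88) ≈ 9.38083152
s/sqrt(n) = 17.49 / 9.38083152 ≈ 1.86444026
t = 37.72 / 1.86444026 ≈ 20.231273

20.2313


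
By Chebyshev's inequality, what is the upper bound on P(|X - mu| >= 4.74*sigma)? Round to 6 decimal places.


P <= 1/k^2
k^2 = 4.74^2 = 22.4676
1/k^2 = 1 / 22.4676 ≈ 0.04450854

0.044509


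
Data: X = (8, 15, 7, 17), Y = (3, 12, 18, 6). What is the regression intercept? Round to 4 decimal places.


a = ybar - b*xbar, where b = sum((xi-xbar)(yi-ybar)) / sum((xi-xbar)^2)
n = 4, xbar = 47/4 = 11.75, ybar = 39/4 = 9.75
Sxy = sum((xi-xbar)(yi-ybar)) = -26.25
Sxx = sum((xi-xbar)^2) = 74.75
b = Sxy / Sxx = -105/299 ≈ -0.351171
a = 9.75 - (-0.351171) * 11.75 = 4149/299 ≈ 13.876254

13.8763


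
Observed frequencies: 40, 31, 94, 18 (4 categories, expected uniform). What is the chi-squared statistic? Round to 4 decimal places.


chi2 = sum((O-E)^2/E), E = total/4
total = 183, E = 183/4 = 45.75
(40 - 45.75)^2 / 45.75 = 33.0625 / 45.75 = 529/732 ≈ 0.722678
(31 - 45.75)^2 / 45.75 = 217.5625 / 45.75 = 3481/732 ≈ 4.755464
(94 - 45.75)^2 / 45.75 = 2328.0625 / 45.75 = 37249/732 ≈ 50.886612
(18 - 45.75)^2 / 45.75 = 770.0625 / 45.75 = 4107/244 ≈ 16.831967
chi2 = 4465/61 ≈ 73.196721

73.1967


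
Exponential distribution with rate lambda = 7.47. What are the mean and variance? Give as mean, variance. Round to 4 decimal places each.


mean = 1/lam, var = 1/lam^2
mean = 1 / 7.47 = 100/747 ≈ 0.133869
lam^2 = 7.47^2 = 55.8009
var = 1 / 55.8009 ≈ 0.017921

0.1339, 0.0179


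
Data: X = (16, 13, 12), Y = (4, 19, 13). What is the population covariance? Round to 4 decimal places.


Cov = (1/n)*sum((xi-xbar)(yi-ybar))
n = 3, xbar = 41/3 ≈ 13.666667, ybar = 36/3 = 12
sum((xi-xbar)(yi-ybar)) = -25
Cov = -25 / 3 = -25/3 ≈ -8.333333

-8.3333


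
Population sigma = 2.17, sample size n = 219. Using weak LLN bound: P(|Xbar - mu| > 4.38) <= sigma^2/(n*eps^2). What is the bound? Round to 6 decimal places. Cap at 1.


bound = min(1, sigma^2/(n*eps^2))
sigma^2 = 2.17^2 = 4.7089
n*eps^2 = 219 * 4.38^2 = 219 * 19.1844 = 4201.3836
sigma^2/(n*eps^2) = 4.7089 / 4201.3836 ≈ 0.00112080

0.001121


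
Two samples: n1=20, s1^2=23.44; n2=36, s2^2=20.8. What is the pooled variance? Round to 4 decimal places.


sp^2 = ((n1-1)*s1^2 + (n2-1)*s2^2)/(n1+n2-2)
(n1-1)*s1^2 = 19 * 23.44 = 445.36
(n2-1)*s2^2 = 35 * 20.8 = 728
numerator = 445.36 + 728 = 1173.36
n1+n2-2 = 54
sp^2 = 1173.36 / 54 = 4889/225 ≈ 21.728889

21.7289


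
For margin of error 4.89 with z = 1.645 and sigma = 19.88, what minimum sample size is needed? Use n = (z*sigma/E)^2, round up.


z*sigma/E = 1.645 * 19.88 / 4.89 ≈ 6.687648
(z*sigma/E)^2 ≈ 44.724639
round up: n = 45

45


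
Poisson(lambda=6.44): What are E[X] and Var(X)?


E[X] = Var(X) = lambda = 6.44

6.44, 6.44


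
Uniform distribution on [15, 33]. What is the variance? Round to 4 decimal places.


Var = (b-a)^2 / 12
(b-a)^2 = (33 - 15)^2 = 324
Var = 324/12 = 27

27.0000


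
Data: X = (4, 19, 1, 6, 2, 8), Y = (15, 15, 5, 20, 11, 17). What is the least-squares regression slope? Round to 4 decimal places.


b = sum((xi-xbar)(yi-ybar)) / sum((xi-xbar)^2)
n = 6, xbar = 40/6 = 20/3 ≈ 6.666667, ybar = 83/6 ≈ 13.833333
Sxy = sum((xi-xbar)(yi-ybar)) = 224/3 ≈ 74.666667
Sxx = sum((xi-xbar)^2) = 646/3 ≈ 215.333333
b = Sxy / Sxx = 112/323 ≈ 0.346749

0.3467


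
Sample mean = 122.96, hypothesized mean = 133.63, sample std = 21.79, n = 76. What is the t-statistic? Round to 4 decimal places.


t = (xbar - mu0) / (s/sqrt(n))
xbar - mu0 = 122.96 - 133.63 = -10.67
sqrt(76) ≈ 8.71779789
s/sqrt(n) = 21.79 / 8.71779789 ≈ 2.49948442
t = -10.67 / 2.49948442 ≈ -4.268880

-4.2689


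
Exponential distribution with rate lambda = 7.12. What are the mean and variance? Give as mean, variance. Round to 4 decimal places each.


mean = 1/lam, var = 1/lam^2
mean = 1 / 7.12 = 25/178 ≈ 0.140449
lam^2 = 7.12^2 = 50.6944
var = 1 / 50.6944 ≈ 0.019726

0.1404, 0.0197


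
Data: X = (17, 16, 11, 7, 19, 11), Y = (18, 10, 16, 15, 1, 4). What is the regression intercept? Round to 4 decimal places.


a = ybar - b*xbar, where b = sum((xi-xbar)(yi-ybar)) / sum((xi-xbar)^2)
n = 6, xbar = 81/6 = 13.5, ybar = 64/6 = 32/3 ≈ 10.666667
Sxy = sum((xi-xbar)(yi-ybar)) = -54
Sxx = sum((xi-xbar)^2) = 103.5
b = Sxy / Sxx = -12/23 ≈ -0.521739
a = 10.666667 - (-0.521739) * 13.5 = 1222/69 ≈ 17.710145

17.7101


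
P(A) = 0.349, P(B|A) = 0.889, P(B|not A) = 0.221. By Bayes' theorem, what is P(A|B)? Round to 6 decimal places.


P(A|B) = P(B|A)*P(A) / P(B), P(B) = P(B|A)*P(A) + P(B|not A)*P(not A)
P(B|A)*P(A) = 0.889 * 0.349 = 0.310261
P(B|not A)*P(not A) = 0.221 * 0.651 = 0.143871
P(B) = 0.310261 + 0.143871 = 0.454132
P(A|B) = 0.310261 / 0.454132 ≈ 0.68319563

0.683196


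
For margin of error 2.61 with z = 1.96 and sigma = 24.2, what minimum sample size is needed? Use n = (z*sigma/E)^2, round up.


z*sigma/E = 1.96 * 24.2 / 2.61 = 23716/1305 ≈ 18.173180
(z*sigma/E)^2 ≈ 330.264474
round up: n = 331

331


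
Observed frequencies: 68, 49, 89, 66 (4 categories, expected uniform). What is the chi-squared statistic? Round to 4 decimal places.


chi2 = sum((O-E)^2/E), E = total/4
total = 272, E = 272/4 = 68
(68 - 68)^2 / 68 = 0 / 68 = 0
(49 - 68)^2 / 68 = 361 / 68 = 361/68 ≈ 5.308824
(89 - 68)^2 / 68 = 441 / 68 = 441/68 ≈ 6.485294
(66 - 68)^2 / 68 = 4 / 68 = 1/17 ≈ 0.058824
chi2 = 403/34 ≈ 11.852941

11.8529


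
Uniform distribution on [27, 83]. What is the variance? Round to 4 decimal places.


Var = (b-a)^2 / 12
(b-a)^2 = (83 - 27)^2 = 3136
Var = 3136/12 ≈ 261.333333

261.3333


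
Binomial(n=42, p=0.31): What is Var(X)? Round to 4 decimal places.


Var = n*p*(1-p) = 42 * 0.31 * 0.69 = 8.9838

8.9838


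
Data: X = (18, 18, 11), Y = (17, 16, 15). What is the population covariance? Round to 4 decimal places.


Cov = (1/n)*sum((xi-xbar)(yi-ybar))
n = 3, xbar = 47/3 ≈ 15.666667, ybar = 48/3 = 16
sum((xi-xbar)(yi-ybar)) = 7
Cov = 7 / 3 = 7/3 ≈ 2.333333

2.3333


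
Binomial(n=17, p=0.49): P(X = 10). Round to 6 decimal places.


P = C(n,k) * p^k * (1-p)^(n-k)
C(17,10) = 19448
p^k = 0.49^10 ≈ 0.0007979227
(1-p)^(n-k) = 0.51^7 ≈ 0.008974107
P = 19448 * 0.0007979227 * 0.008974107 ≈ 0.139260

0.139260


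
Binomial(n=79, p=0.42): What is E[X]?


E[X] = n*p = 79 * 0.42 = 33.18

33.18


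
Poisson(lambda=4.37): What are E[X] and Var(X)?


E[X] = Var(X) = lambda = 4.37

4.37, 4.37


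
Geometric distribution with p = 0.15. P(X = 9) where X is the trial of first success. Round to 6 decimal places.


P = (1-p)^(k-1) * p
(1-p)^(k-1) = 0.85^8 ≈ 0.2724905
P = 0.2724905 * 0.15 ≈ 0.04087358

0.040874


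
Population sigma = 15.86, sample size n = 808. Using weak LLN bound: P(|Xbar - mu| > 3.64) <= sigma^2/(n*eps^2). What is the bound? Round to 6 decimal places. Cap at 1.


bound = min(1, sigma^2/(n*eps^2))
sigma^2 = 15.86^2 = 251.5396
n*eps^2 = 808 * 3.64^2 = 808 * 13.2496 = 10705.6768
sigma^2/(n*eps^2) = 251.5396 / 10705.6768 ≈ 0.02349591

0.023496


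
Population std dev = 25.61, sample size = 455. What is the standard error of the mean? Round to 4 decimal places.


SE = sigma / sqrt(n)
sqrt(455) ≈ 21.330729
SE = 25.61 / 21.330729 ≈ 1.200615

1.2006


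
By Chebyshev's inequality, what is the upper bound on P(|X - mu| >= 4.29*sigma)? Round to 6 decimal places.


P <= 1/k^2
k^2 = 4.29^2 = 18.4041
1/k^2 = 1 / 18.4041 ≈ 0.05433572

0.054336


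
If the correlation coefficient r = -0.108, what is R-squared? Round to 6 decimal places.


R^2 = r^2 = (-0.108)^2 = 0.011664

0.011664


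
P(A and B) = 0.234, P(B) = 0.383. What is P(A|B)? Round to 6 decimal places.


P(A|B) = P(A and B) / P(B) = 0.234 / 0.383 = 234/383 ≈ 0.61096606

0.610966


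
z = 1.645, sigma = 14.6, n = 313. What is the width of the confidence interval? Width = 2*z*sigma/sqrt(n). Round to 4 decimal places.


width = 2*z*sigma/sqrt(n)
2*z*sigma = 2 * 1.645 * 14.6 = 48.034
sqrt(313) ≈ 17.691806
width = 48.034 / 17.691806 ≈ 2.715042

2.7150


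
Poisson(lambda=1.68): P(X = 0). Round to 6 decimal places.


P = e^(-lam) * lam^k / k!
e^(-1.68) ≈ 0.1863740
lam^k = 1.68^0 = 1
k! = 0! = 1
P = 0.1863740 * 1 / 1 ≈ 0.186374

0.186374


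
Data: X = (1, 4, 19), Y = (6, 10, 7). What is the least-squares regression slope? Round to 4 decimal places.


b = sum((xi-xbar)(yi-ybar)) / sum((xi-xbar)^2)
n = 3, xbar = 24/3 = 8, ybar = 23/3 ≈ 7.666667
Sxy = sum((xi-xbar)(yi-ybar)) = -5
Sxx = sum((xi-xbar)^2) = 186
b = Sxy / Sxx = -5/186 ≈ -0.026882

-0.0269


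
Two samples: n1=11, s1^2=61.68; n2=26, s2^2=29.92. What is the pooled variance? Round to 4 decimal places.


sp^2 = ((n1-1)*s1^2 + (n2-1)*s2^2)/(n1+n2-2)
(n1-1)*s1^2 = 10 * 61.68 = 616.8
(n2-1)*s2^2 = 25 * 29.92 = 748
numerator = 616.8 + 748 = 1364.8
n1+n2-2 = 35
sp^2 = 1364.8 / 35 = 6824/175 ≈ 38.994286

38.9943


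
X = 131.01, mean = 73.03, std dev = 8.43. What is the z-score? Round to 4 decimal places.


z = (X - mu) / sigma
X - mu = 131.01 - 73.03 = 57.98
z = 57.98 / 8.43 = 5798/843 ≈ 6.877817

6.8778


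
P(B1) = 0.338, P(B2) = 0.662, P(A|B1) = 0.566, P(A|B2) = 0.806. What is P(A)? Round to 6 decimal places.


P(A) = P(A|B1)*P(B1) + P(A|B2)*P(B2)
P(A|B1)*P(B1) = 0.566 * 0.338 = 0.191308
P(A|B2)*P(B2) = 0.806 * 0.662 = 0.533572
P(A) = 0.191308 + 0.533572 = 0.72488

0.724880


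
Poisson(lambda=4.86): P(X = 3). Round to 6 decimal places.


P = e^(-lam) * lam^k / k!
e^(-4.86) ≈ 0.007750484
lam^k = 4.86^3 = 114.791256
k! = 3! = 6
P = 0.007750484 * 114.791256 / 6 ≈ 0.148281

0.148281


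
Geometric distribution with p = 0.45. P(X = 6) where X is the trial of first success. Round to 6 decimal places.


P = (1-p)^(k-1) * p
(1-p)^(k-1) = 0.55^5 ≈ 0.05032844
P = 0.05032844 * 0.45 ≈ 0.02264780

0.022648


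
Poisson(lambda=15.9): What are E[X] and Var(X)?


E[X] = Var(X) = lambda = 15.9

15.9, 15.9


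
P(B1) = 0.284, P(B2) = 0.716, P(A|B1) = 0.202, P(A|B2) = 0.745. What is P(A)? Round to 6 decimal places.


P(A) = P(A|B1)*P(B1) + P(A|B2)*P(B2)
P(A|B1)*P(B1) = 0.202 * 0.284 = 0.057368
P(A|B2)*P(B2) = 0.745 * 0.716 = 0.53342
P(A) = 0.057368 + 0.53342 = 0.590788

0.590788


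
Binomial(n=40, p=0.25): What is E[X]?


E[X] = n*p = 40 * 0.25 = 10

10


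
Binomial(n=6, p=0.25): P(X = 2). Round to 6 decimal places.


P = C(n,k) * p^k * (1-p)^(n-k)
C(6,2) = 15
p^k = 0.25^2 = 0.0625
(1-p)^(n-k) = 0.75^4 = 81/256 ≈ 0.3164063
P = 15 * 0.0625 * 0.3164063 = 1215/4096 ≈ 0.296631

0.296631


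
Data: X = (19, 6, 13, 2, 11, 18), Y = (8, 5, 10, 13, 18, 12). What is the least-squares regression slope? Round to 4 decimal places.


b = sum((xi-xbar)(yi-ybar)) / sum((xi-xbar)^2)
n = 6, xbar = 69/6 = 11.5, ybar = 66/6 = 11
Sxy = sum((xi-xbar)(yi-ybar)) = -7
Sxx = sum((xi-xbar)^2) = 221.5
b = Sxy / Sxx = -14/443 ≈ -0.031603

-0.0316


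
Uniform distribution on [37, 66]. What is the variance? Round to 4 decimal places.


Var = (b-a)^2 / 12
(b-a)^2 = (66 - 37)^2 = 841
Var = 841/12 ≈ 70.083333

70.0833


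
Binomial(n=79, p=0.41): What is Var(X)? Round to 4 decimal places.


Var = n*p*(1-p) = 79 * 0.41 * 0.59 = 19.1101

19.1101


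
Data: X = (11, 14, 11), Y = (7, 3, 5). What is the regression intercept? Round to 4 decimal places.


a = ybar - b*xbar, where b = sum((xi-xbar)(yi-ybar)) / sum((xi-xbar)^2)
n = 3, xbar = 36/3 = 12, ybar = 15/3 = 5
Sxy = sum((xi-xbar)(yi-ybar)) = -6
Sxx = sum((xi-xbar)^2) = 6
b = Sxy / Sxx = -1
a = 5 - (-1) * 12 = 17

17.0000


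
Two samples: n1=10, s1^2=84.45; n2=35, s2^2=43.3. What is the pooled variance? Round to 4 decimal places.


sp^2 = ((n1-1)*s1^2 + (n2-1)*s2^2)/(n1+n2-2)
(n1-1)*s1^2 = 9 * 84.45 = 760.05
(n2-1)*s2^2 = 34 * 43.3 = 1472.2
numerator = 760.05 + 1472.2 = 2232.25
n1+n2-2 = 43
sp^2 = 2232.25 / 43 = 8929/172 ≈ 51.912791

51.9128


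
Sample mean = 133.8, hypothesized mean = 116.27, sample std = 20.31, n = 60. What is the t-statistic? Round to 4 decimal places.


t = (xbar - mu0) / (s/sqrt(n))
xbar - mu0 = 133.8 - 116.27 = 17.53
sqrt(60) ≈ 7.74596669
s/sqrt(n) = 20.31 / 7.74596669 ≈ 2.62200973
t = 17.53 / 2.62200973 ≈ 6.685711

6.6857


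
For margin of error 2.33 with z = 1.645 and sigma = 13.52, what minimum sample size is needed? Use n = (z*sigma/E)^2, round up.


z*sigma/E = 1.645 * 13.52 / 2.33 = 55601/5825 ≈ 9.545236
(z*sigma/E)^2 ≈ 91.111531
round up: n = 92

92


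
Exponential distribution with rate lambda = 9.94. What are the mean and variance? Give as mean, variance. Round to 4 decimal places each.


mean = 1/lam, var = 1/lam^2
mean = 1 / 9.94 = 50/497 ≈ 0.100604
lam^2 = 9.94^2 = 98.8036
var = 1 / 98.8036 ≈ 0.010121

0.1006, 0.0101


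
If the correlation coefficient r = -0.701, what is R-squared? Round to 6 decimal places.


R^2 = r^2 = (-0.701)^2 = 0.491401

0.491401


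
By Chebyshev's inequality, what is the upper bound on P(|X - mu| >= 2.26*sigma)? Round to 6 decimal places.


P <= 1/k^2
k^2 = 2.26^2 = 5.1076
1/k^2 = 1 / 5.1076 ≈ 0.19578667

0.195787


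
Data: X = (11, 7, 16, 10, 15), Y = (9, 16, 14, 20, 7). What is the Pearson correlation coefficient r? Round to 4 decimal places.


r = sum((xi-xbar)(yi-ybar)) / sqrt(sum((xi-xbar)^2) * sum((yi-ybar)^2))
n = 5, xbar = 59/5 = 11.8, ybar = 66/5 = 13.2
Sxy = sum((xi-xbar)(yi-ybar)) = -38.8
Sxx = sum((xi-xbar)^2) = 54.8
Syy = sum((yi-ybar)^2) = 110.8
sqrt(Sxx*Syy) ≈ 77.922012
r = Sxy / sqrt(Sxx*Syy) = -38.8 / 77.922012 ≈ -0.497934

-0.4979


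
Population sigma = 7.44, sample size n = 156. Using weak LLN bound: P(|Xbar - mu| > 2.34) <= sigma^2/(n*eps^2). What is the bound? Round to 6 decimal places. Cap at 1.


bound = min(1, sigma^2/(n*eps^2))
sigma^2 = 7.44^2 = 55.3536
n*eps^2 = 156 * 2.34^2 = 156 * 5.4756 = 854.1936
sigma^2/(n*eps^2) = 55.3536 / 854.1936 ≈ 0.06480217

0.064802


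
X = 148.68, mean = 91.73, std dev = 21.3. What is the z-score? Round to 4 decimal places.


z = (X - mu) / sigma
X - mu = 148.68 - 91.73 = 56.95
z = 56.95 / 21.3 = 1139/426 ≈ 2.673709

2.6737


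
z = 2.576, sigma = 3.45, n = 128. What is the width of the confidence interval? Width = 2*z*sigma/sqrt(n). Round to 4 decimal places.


width = 2*z*sigma/sqrt(n)
2*z*sigma = 2 * 2.576 * 3.45 = 17.7744
sqrt(128) ≈ 11.313708
width = 17.7744 / 11.313708 ≈ 1.571050

1.5710


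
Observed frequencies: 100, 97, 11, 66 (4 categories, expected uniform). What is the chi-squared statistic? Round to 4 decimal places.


chi2 = sum((O-E)^2/E), E = total/4
total = 274, E = 274/4 = 68.5
(100 - 68.5)^2 / 68.5 = 992.25 / 68.5 = 3969/274 ≈ 14.485401
(97 - 68.5)^2 / 68.5 = 812.25 / 68.5 = 3249/274 ≈ 11.857664
(11 - 68.5)^2 / 68.5 = 3306.25 / 68.5 = 13225/274 ≈ 48.266423
(66 - 68.5)^2 / 68.5 = 6.25 / 68.5 = 25/274 ≈ 0.091241
chi2 = 10234/137 ≈ 74.700730

74.7007


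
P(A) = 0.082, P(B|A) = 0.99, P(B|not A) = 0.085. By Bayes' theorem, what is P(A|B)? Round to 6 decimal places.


P(A|B) = P(B|A)*P(A) / P(B), P(B) = P(B|A)*P(A) + P(B|not A)*P(not A)
P(B|A)*P(A) = 0.99 * 0.082 = 0.08118
P(B|not A)*P(not A) = 0.085 * 0.918 = 0.07803
P(B) = 0.08118 + 0.07803 = 0.15921
P(A|B) = 0.08118 / 0.15921 = 902/1769 ≈ 0.50989259

0.509893


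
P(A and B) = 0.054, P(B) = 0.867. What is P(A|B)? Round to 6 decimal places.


P(A|B) = P(A and B) / P(B) = 0.054 / 0.867 = 18/289 ≈ 0.06228374

0.062284


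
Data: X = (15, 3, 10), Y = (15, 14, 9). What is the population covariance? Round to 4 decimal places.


Cov = (1/n)*sum((xi-xbar)(yi-ybar))
n = 3, xbar = 28/3 ≈ 9.333333, ybar = 38/3 ≈ 12.666667
sum((xi-xbar)(yi-ybar)) = 7/3 ≈ 2.333333
Cov = 2.333333 / 3 = 7/9 ≈ 0.777778

0.7778


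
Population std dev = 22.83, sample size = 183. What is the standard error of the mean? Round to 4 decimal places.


SE = sigma / sqrt(n)
sqrt(183) ≈ 13.527749
SE = 22.83 / 13.527749 ≈ 1.687642

1.6876


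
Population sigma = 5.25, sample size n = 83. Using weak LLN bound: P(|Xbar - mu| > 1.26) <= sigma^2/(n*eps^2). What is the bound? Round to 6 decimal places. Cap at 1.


bound = min(1, sigma^2/(n*eps^2))
sigma^2 = 5.25^2 = 27.5625
n*eps^2 = 83 * 1.26^2 = 83 * 1.5876 = 131.7708
sigma^2/(n*eps^2) = 27.5625 / 131.7708 = 625/2988 ≈ 0.20917001

0.209170


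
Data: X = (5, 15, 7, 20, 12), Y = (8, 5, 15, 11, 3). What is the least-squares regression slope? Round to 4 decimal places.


b = sum((xi-xbar)(yi-ybar)) / sum((xi-xbar)^2)
n = 5, xbar = 59/5 = 11.8, ybar = 42/5 = 8.4
Sxy = sum((xi-xbar)(yi-ybar)) = -19.6
Sxx = sum((xi-xbar)^2) = 146.8
b = Sxy / Sxx = -49/367 ≈ -0.133515

-0.1335


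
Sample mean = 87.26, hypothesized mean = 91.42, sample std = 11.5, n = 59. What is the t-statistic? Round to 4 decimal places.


t = (xbar - mu0) / (s/sqrt(n))
xbar - mu0 = 87.26 - 91.42 = -4.16
sqrt(59) ≈ 7.68114575
s/sqrt(n) = 11.5 / 7.68114575 ≈ 1.49717248
t = -4.16 / 1.49717248 ≈ -2.778571

-2.7786


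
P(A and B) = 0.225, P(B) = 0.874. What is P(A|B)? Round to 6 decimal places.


P(A|B) = P(A and B) / P(B) = 0.225 / 0.874 = 225/874 ≈ 0.25743707

0.257437


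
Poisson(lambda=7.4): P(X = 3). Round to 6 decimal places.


P = e^(-lam) * lam^k / k!
e^(-7.4) ≈ 0.0006112528
lam^k = 7.4^3 = 405.224
k! = 3! = 6
P = 0.0006112528 * 405.224 / 6 ≈ 0.041282

0.041282


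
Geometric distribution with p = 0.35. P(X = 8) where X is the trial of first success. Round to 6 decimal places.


P = (1-p)^(k-1) * p
(1-p)^(k-1) = 0.65^7 ≈ 0.04902228
P = 0.04902228 * 0.35 ≈ 0.01715780

0.017158


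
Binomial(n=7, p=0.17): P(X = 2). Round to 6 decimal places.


P = C(n,k) * p^k * (1-p)^(n-k)
C(7,2) = 21
p^k = 0.17^2 = 0.0289
(1-p)^(n-k) = 0.83^5 ≈ 0.3939041
P = 21 * 0.0289 * 0.3939041 ≈ 0.239060

0.239060


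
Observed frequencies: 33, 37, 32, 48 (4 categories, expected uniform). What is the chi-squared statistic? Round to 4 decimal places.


chi2 = sum((O-E)^2/E), E = total/4
total = 150, E = 150/4 = 37.5
(33 - 37.5)^2 / 37.5 = 20.25 / 37.5 = 0.54
(37 - 37.5)^2 / 37.5 = 0.25 / 37.5 = 1/150 ≈ 0.006667
(32 - 37.5)^2 / 37.5 = 30.25 / 37.5 = 121/150 ≈ 0.806667
(48 - 37.5)^2 / 37.5 = 110.25 / 37.5 = 2.94
chi2 = 322/75 ≈ 4.293333

4.2933


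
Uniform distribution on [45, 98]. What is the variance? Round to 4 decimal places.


Var = (b-a)^2 / 12
(b-a)^2 = (98 - 45)^2 = 2809
Var = 2809/12 ≈ 234.083333

234.0833


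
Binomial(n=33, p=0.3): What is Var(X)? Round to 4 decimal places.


Var = n*p*(1-p) = 33 * 0.3 * 0.7 = 6.93

6.9300


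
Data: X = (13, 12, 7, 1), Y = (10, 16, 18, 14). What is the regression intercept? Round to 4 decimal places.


a = ybar - b*xbar, where b = sum((xi-xbar)(yi-ybar)) / sum((xi-xbar)^2)
n = 4, xbar = 33/4 = 8.25, ybar = 58/4 = 14.5
Sxy = sum((xi-xbar)(yi-ybar)) = -16.5
Sxx = sum((xi-xbar)^2) = 90.75
b = Sxy / Sxx = -2/11 ≈ -0.181818
a = 14.5 - (-0.181818) * 8.25 = 16

16.0000


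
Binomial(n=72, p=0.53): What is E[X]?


E[X] = n*p = 72 * 0.53 = 38.16

38.16


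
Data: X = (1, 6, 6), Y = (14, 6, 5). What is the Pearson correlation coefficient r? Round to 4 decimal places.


r = sum((xi-xbar)(yi-ybar)) / sqrt(sum((xi-xbar)^2) * sum((yi-ybar)^2))
n = 3, xbar = 13/3 ≈ 4.333333, ybar = 25/3 ≈ 8.333333
Sxy = sum((xi-xbar)(yi-ybar)) = -85/3 ≈ -28.333333
Sxx = sum((xi-xbar)^2) = 50/3 ≈ 16.666667
Syy = sum((yi-ybar)^2) = 146/3 ≈ 48.666667
sqrt(Sxx*Syy) ≈ 28.480012
r = Sxy / sqrt(Sxx*Syy) = -28.333333 / 28.480012 ≈ -0.994850

-0.9948


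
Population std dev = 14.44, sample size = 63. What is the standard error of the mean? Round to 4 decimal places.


SE = sigma / sqrt(n)
sqrt(63) ≈ 7.937254
SE = 14.44 / 7.937254 ≈ 1.819269

1.8193


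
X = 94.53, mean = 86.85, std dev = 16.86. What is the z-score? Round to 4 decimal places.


z = (X - mu) / sigma
X - mu = 94.53 - 86.85 = 7.68
z = 7.68 / 16.86 = 128/281 ≈ 0.455516

0.4555


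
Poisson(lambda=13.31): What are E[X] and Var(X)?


E[X] = Var(X) = lambda = 13.31

13.31, 13.31


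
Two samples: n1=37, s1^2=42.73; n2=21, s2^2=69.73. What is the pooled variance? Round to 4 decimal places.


sp^2 = ((n1-1)*s1^2 + (n2-1)*s2^2)/(n1+n2-2)
(n1-1)*s1^2 = 36 * 42.73 = 1538.28
(n2-1)*s2^2 = 20 * 69.73 = 1394.6
numerator = 1538.28 + 1394.6 = 2932.88
n1+n2-2 = 56
sp^2 = 2932.88 / 56 = 36661/700 ≈ 52.372857

52.3729


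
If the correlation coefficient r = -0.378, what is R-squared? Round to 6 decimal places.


R^2 = r^2 = (-0.378)^2 = 0.142884

0.142884


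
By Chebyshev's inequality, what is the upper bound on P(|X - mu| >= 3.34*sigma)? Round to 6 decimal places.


P <= 1/k^2
k^2 = 3.34^2 = 11.1556
1/k^2 = 1 / 11.1556 ≈ 0.08964108

0.089641


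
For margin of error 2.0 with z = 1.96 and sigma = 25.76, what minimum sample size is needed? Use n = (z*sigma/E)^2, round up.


z*sigma/E = 1.96 * 25.76 / 2.0 = 25.2448
(z*sigma/E)^2 ≈ 637.299927
round up: n = 638

638


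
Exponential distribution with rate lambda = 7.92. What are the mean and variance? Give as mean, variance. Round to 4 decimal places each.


mean = 1/lam, var = 1/lam^2
mean = 1 / 7.92 = 25/198 ≈ 0.126263
lam^2 = 7.92^2 = 62.7264
var = 1 / 62.7264 ≈ 0.015942

0.1263, 0.0159


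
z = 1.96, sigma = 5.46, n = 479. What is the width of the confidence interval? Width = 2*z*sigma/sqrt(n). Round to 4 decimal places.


width = 2*z*sigma/sqrt(n)
2*z*sigma = 2 * 1.96 * 5.46 = 21.4032
sqrt(479) ≈ 21.886069
width = 21.4032 / 21.886069 ≈ 0.977937

0.9779


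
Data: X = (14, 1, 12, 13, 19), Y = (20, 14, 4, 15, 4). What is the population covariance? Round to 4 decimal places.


Cov = (1/n)*sum((xi-xbar)(yi-ybar))
n = 5, xbar = 59/5 = 11.8, ybar = 57/5 = 11.4
sum((xi-xbar)(yi-ybar)) = -59.6
Cov = -59.6 / 5 = -11.92

-11.9200


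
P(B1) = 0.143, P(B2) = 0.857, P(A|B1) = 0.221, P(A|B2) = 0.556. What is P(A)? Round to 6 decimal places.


P(A) = P(A|B1)*P(B1) + P(A|B2)*P(B2)
P(A|B1)*P(B1) = 0.221 * 0.143 = 0.031603
P(A|B2)*P(B2) = 0.556 * 0.857 = 0.476492
P(A) = 0.031603 + 0.476492 = 0.508095

0.508095


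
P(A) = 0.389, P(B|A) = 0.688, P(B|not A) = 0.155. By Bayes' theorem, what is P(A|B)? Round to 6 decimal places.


P(A|B) = P(B|A)*P(A) / P(B), P(B) = P(B|A)*P(A) + P(B|not A)*P(not A)
P(B|A)*P(A) = 0.688 * 0.389 = 0.267632
P(B|not A)*P(not A) = 0.155 * 0.611 = 0.094705
P(B) = 0.267632 + 0.094705 = 0.362337
P(A|B) = 0.267632 / 0.362337 ≈ 0.73862730

0.738627


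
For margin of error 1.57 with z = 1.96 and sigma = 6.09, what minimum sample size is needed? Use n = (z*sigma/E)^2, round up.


z*sigma/E = 1.96 * 6.09 / 1.57 = 29841/3925 ≈ 7.602803
(z*sigma/E)^2 ≈ 57.802607
round up: n = 58

58


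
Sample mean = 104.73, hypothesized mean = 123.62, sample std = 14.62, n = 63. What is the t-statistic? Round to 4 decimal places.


t = (xbar - mu0) / (s/sqrt(n))
xbar - mu0 = 104.73 - 123.62 = -18.89
sqrt(63) ≈ 7.93725393
s/sqrt(n) = 14.62 / 7.93725393 ≈ 1.84194687
t = -18.89 / 1.84194687 ≈ -10.255453

-10.2555


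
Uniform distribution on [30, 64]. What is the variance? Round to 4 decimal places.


Var = (b-a)^2 / 12
(b-a)^2 = (64 - 30)^2 = 1156
Var = 1156/12 ≈ 96.333333

96.3333


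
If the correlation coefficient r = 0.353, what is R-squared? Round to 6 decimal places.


R^2 = r^2 = (0.353)^2 = 0.124609

0.124609


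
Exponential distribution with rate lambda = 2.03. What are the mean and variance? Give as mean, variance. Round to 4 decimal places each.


mean = 1/lam, var = 1/lam^2
mean = 1 / 2.03 = 100/203 ≈ 0.492611
lam^2 = 2.03^2 = 4.1209
var = 1 / 4.1209 ≈ 0.242665

0.4926, 0.2427


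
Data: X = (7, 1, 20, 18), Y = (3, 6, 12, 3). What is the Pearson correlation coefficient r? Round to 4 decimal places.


r = sum((xi-xbar)(yi-ybar)) / sqrt(sum((xi-xbar)^2) * sum((yi-ybar)^2))
n = 4, xbar = 46/4 = 11.5, ybar = 24/4 = 6
Sxy = sum((xi-xbar)(yi-ybar)) = 45
Sxx = sum((xi-xbar)^2) = 245
Syy = sum((yi-ybar)^2) = 54
sqrt(Sxx*Syy) ≈ 115.021737
r = Sxy / sqrt(Sxx*Syy) = 45 / 115.021737 ≈ 0.391230

0.3912


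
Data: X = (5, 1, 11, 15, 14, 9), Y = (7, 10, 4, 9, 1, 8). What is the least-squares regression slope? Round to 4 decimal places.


b = sum((xi-xbar)(yi-ybar)) / sum((xi-xbar)^2)
n = 6, xbar = 55/6 ≈ 9.166667, ybar = 39/6 = 6.5
Sxy = sum((xi-xbar)(yi-ybar)) = -47.5
Sxx = sum((xi-xbar)^2) = 869/6 ≈ 144.833333
b = Sxy / Sxx = -285/869 ≈ -0.327963

-0.3280


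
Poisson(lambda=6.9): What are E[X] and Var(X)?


E[X] = Var(X) = lambda = 6.9

6.9, 6.9


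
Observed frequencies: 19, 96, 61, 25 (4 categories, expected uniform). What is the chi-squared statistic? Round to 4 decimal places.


chi2 = sum((O-E)^2/E), E = total/4
total = 201, E = 201/4 = 50.25
(19 - 50.25)^2 / 50.25 = 976.5625 / 50.25 = 15625/804 ≈ 19.434080
(96 - 50.25)^2 / 50.25 = 2093.0625 / 50.25 = 11163/268 ≈ 41.652985
(61 - 50.25)^2 / 50.25 = 115.5625 / 50.25 = 1849/804 ≈ 2.299751
(25 - 50.25)^2 / 50.25 = 637.5625 / 50.25 = 10201/804 ≈ 12.687811
chi2 = 5097/67 ≈ 76.074627

76.0746


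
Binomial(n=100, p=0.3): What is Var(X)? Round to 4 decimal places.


Var = n*p*(1-p) = 100 * 0.3 * 0.7 = 21

21.0000


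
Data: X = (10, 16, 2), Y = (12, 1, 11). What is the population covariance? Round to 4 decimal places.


Cov = (1/n)*sum((xi-xbar)(yi-ybar))
n = 3, xbar = 28/3 ≈ 9.333333, ybar = 24/3 = 8
sum((xi-xbar)(yi-ybar)) = -66
Cov = -66 / 3 = -22

-22.0000


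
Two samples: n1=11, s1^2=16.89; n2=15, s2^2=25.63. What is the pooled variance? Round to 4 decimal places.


sp^2 = ((n1-1)*s1^2 + (n2-1)*s2^2)/(n1+n2-2)
(n1-1)*s1^2 = 10 * 16.89 = 168.9
(n2-1)*s2^2 = 14 * 25.63 = 358.82
numerator = 168.9 + 358.82 = 527.72
n1+n2-2 = 24
sp^2 = 527.72 / 24 = 13193/600 ≈ 21.988333

21.9883


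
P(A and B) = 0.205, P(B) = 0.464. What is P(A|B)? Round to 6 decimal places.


P(A|B) = P(A and B) / P(B) = 0.205 / 0.464 = 205/464 ≈ 0.44181034

0.441810


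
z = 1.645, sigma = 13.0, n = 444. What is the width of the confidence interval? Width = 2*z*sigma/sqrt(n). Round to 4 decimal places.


width = 2*z*sigma/sqrt(n)
2*z*sigma = 2 * 1.645 * 13.0 = 42.77
sqrt(444) ≈ 21.071308
width = 42.77 / 21.071308 ≈ 2.029774

2.0298


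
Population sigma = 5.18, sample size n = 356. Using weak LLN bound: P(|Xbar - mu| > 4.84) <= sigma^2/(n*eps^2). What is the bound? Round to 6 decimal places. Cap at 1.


bound = min(1, sigma^2/(n*eps^2))
sigma^2 = 5.18^2 = 26.8324
n*eps^2 = 356 * 4.84^2 = 356 * 23.4256 = 8339.5136
sigma^2/(n*eps^2) = 26.8324 / 8339.5136 ≈ 0.00321750

0.003218
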